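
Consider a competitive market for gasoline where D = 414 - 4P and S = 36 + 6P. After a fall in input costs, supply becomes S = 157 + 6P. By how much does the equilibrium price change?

ΔP = -12.1

Original equilibrium: P* = 37.8, Q* = 262.8.
New equilibrium: 414 - 4P = 157 + 6P, so 257 = 10P and P' = 25.7; Q' = 414 − 4(25.7) = 311.2.
Change in price: 25.7 − 37.8 = -12.1.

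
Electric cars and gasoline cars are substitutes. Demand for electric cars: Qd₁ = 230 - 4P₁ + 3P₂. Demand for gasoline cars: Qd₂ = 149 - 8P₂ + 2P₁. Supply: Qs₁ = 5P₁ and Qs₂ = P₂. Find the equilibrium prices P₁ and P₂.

P₁ = 33.56, P₂ = 1801/75

Market 1: 230 - 4P₁ + 3P₂ = 5P₁ → 9P₁ - 3P₂ = 230.
Market 2: 9P₂ - 2P₁ = 149.
Eliminating P₂: 9×(1) + 3×(2) gives 75P₁ = 2517, so P₁ = 33.56.
Back-substitute into (2): P₂ = (149 + 2×33.56) / 9 = 1801/75.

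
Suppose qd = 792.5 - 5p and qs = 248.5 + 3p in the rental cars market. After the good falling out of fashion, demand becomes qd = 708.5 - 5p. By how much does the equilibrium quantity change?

Original equilibrium: p* = 68, q* = 452.5.
New equilibrium: 708.5 - 5p = 248.5 + 3p, so 460 = 8p and p' = 57.5; q' = 708.5 − 5(57.5) = 421.
Change in quantity: 421 − 452.5 = -31.5.

Δq = -31.5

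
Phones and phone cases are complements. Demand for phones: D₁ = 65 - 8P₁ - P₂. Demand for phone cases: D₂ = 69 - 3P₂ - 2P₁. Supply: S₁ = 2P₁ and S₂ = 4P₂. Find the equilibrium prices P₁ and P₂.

P₁ = 193/34, P₂ = 140/17

Market 1: 65 - 8P₁ - P₂ = 2P₁ → 10P₁ + P₂ = 65.
Market 2: 7P₂ + 2P₁ = 69.
Eliminating P₂: 7×(1) − 1×(2) gives 68P₁ = 386, so P₁ = 193/34.
Back-substitute into (2): P₂ = (69 − 2×193/34) / 7 = 140/17.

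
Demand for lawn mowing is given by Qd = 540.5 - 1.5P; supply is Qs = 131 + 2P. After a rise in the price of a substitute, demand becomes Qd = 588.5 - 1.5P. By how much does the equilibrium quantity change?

Original equilibrium: P* = 117, Q* = 365.
New equilibrium: 588.5 - 1.5P = 131 + 2P, so 457.5 = 3.5P and P' = 915/7; Q' = 588.5 − 1.5(915/7) = 2747/7.
Change in quantity: 2747/7 − 365 = 192/7.

ΔQ = 192/7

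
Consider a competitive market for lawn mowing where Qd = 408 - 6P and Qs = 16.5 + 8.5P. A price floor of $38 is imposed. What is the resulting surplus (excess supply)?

Surplus = 159.5

Equilibrium price would be P* = 27, so the floor at 38 binds.
At P = 38: Qd = 180, Qs = 339.5.
Surplus = 339.5 − 180 = 159.5.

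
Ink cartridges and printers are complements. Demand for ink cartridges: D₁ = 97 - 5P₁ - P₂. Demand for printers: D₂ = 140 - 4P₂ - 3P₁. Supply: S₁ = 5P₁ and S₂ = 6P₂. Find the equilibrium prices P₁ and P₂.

Market 1: 97 - 5P₁ - P₂ = 5P₁ → 10P₁ + P₂ = 97.
Market 2: 10P₂ + 3P₁ = 140.
Eliminating P₂: 10×(1) − 1×(2) gives 97P₁ = 830, so P₁ = 830/97.
Back-substitute into (2): P₂ = (140 − 3×830/97) / 10 = 1109/97.

P₁ = 830/97, P₂ = 1109/97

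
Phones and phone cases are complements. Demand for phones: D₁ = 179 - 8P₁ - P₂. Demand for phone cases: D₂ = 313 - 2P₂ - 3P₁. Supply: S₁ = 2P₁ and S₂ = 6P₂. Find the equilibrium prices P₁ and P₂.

P₁ = 1119/77, P₂ = 2593/77

Market 1: 179 - 8P₁ - P₂ = 2P₁ → 10P₁ + P₂ = 179.
Market 2: 8P₂ + 3P₁ = 313.
Eliminating P₂: 8×(1) − 1×(2) gives 77P₁ = 1119, so P₁ = 1119/77.
Back-substitute into (2): P₂ = (313 − 3×1119/77) / 8 = 2593/77.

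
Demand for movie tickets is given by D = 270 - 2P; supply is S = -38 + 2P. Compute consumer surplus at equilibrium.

Equilibrium: 270 - 2P = -38 + 2P gives P* = 77, Q* = 116.
Demand choke price (D = 0): P = 135.
CS = ½(135 − 77)(116) = 3364.

Consumer surplus = 3364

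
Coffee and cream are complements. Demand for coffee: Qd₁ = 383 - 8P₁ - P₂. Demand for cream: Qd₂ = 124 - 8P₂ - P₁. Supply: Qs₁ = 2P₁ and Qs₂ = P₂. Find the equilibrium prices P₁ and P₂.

Market 1: 383 - 8P₁ - P₂ = 2P₁ → 10P₁ + P₂ = 383.
Market 2: 9P₂ + P₁ = 124.
Eliminating P₂: 9×(1) − 1×(2) gives 89P₁ = 3323, so P₁ = 3323/89.
Back-substitute into (2): P₂ = (124 − 1×3323/89) / 9 = 857/89.

P₁ = 3323/89, P₂ = 857/89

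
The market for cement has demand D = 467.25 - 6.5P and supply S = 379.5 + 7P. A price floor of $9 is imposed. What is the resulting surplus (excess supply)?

Equilibrium price would be P* = 6.5, so the floor at 9 binds.
At P = 9: D = 408.75, S = 442.5.
Surplus = 442.5 − 408.75 = 33.75.

Surplus = 33.75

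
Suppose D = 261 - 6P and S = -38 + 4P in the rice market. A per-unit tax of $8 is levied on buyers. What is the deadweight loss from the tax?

Deadweight loss = 76.8

Pre-tax equilibrium: P* = 29.9, Q* = 81.6.
Tax on buyers shifts demand to D = 261 − 6(P + 8) = 213 - 6P.
213 - 6P = -38 + 4P gives seller price Ps = 25.1; buyers pay Pb = 25.1 + 8 = 33.1.
New quantity: Q = 261 − 6(33.1) = 62.4.
DWL = ½ × 8 × (81.6 − 62.4) = 76.8.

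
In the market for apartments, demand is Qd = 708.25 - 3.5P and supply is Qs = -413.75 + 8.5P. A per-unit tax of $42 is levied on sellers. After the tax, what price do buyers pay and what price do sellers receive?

Buyers pay $123.25, sellers receive $81.25

Pre-tax equilibrium: P* = 93.5, Q* = 381.
Tax on sellers shifts supply to Qs = -413.75 + 8.5(P − 42) = -770.75 + 8.5P.
708.25 - 3.5P = -770.75 + 8.5P gives buyer price Pb = 123.25; sellers receive Ps = 123.25 − 42 = 81.25.
New quantity: Q = 708.25 − 3.5(123.25) = 276.875.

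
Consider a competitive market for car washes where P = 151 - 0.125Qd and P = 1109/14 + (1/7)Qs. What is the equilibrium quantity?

Q* = 268

Set the two price expressions equal: 151 - 0.125Q = 1109/14 + (1/7)Q.
1005/14 = (15/56)Q, so Q* = 268.
P* = 151 − (0.125)(268) = 117.5.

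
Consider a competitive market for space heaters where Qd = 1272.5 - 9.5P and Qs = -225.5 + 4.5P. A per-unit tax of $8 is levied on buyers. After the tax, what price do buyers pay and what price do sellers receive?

Buyers pay 767/7, sellers receive 711/7

Pre-tax equilibrium: P* = 107, Q* = 256.
Tax on buyers shifts demand to Qd = 1272.5 − 9.5(P + 8) = 1196.5 - 9.5P.
1196.5 - 9.5P = -225.5 + 4.5P gives seller price Ps = 711/7; buyers pay Pb = 711/7 + 8 = 767/7.
New quantity: Q = 1272.5 − 9.5(767/7) = 1621/7.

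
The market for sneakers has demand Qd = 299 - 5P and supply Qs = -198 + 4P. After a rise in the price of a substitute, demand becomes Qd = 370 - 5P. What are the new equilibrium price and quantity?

Original equilibrium: P* = 497/9, Q* = 206/9.
New equilibrium: 370 - 5P = -198 + 4P, so 568 = 9P and P' = 568/9; Q' = 370 − 5(568/9) = 490/9.

P' = 568/9, Q' = 490/9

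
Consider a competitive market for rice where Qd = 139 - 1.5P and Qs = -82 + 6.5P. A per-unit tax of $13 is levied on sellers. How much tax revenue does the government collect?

Pre-tax equilibrium: P* = 27.625, Q* = 97.5625.
Tax on sellers shifts supply to Qs = -82 + 6.5(P − 13) = -166.5 + 6.5P.
139 - 1.5P = -166.5 + 6.5P gives buyer price Pb = 38.1875; sellers receive Ps = 38.1875 − 13 = 25.1875.
New quantity: Q = 139 − 1.5(38.1875) = 81.71875.
Revenue = 13 × 81.71875 = 1062.34375.

Tax revenue = 1062.34375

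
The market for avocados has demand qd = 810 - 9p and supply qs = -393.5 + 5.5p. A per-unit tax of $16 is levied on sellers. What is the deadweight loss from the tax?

Deadweight loss = 12672/29

Pre-tax equilibrium: p* = 83, q* = 63.
Tax on sellers shifts supply to qs = -393.5 + 5.5(p − 16) = -481.5 + 5.5p.
810 - 9p = -481.5 + 5.5p gives buyer price pb = 2583/29; sellers receive ps = 2583/29 − 16 = 2119/29.
New quantity: q = 810 − 9(2583/29) = 243/29.
DWL = ½ × 16 × (63 − 243/29) = 12672/29.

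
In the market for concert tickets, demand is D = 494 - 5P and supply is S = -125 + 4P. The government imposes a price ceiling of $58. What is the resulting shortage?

Shortage = 97

Equilibrium price would be P* = 619/9, so the ceiling at 58 binds.
At P = 58: D = 494 − 5(58) = 204, S = -125 + 4(58) = 107.
Shortage = 204 − 107 = 97.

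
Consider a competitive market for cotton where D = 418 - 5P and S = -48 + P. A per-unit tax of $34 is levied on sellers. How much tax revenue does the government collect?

Tax revenue = 136/3

Pre-tax equilibrium: P* = 233/3, Q* = 89/3.
Tax on sellers shifts supply to S = -48 + 1(P − 34) = -82 + P.
418 - 5P = -82 + P gives buyer price Pb = 250/3; sellers receive Ps = 250/3 − 34 = 148/3.
New quantity: Q = 418 − 5(250/3) = 4/3.
Revenue = 34 × 4/3 = 136/3.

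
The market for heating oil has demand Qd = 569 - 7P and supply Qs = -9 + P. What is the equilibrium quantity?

Set Qd = Qs: 569 - 7P = -9 + P.
578 = 8P, so P* = 72.25.
Q* = 569 − 7(72.25) = 63.25.

Q* = 63.25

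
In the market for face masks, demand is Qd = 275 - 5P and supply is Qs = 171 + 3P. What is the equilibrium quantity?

Set Qd = Qs: 275 - 5P = 171 + 3P.
104 = 8P, so P* = 13.
Q* = 275 − 5(13) = 210.

Q* = 210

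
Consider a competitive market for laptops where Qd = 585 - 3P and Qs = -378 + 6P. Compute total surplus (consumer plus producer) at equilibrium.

Total surplus = 17424

Equilibrium: 585 - 3P = -378 + 6P gives P* = 107, Q* = 264.
Demand choke price: P = 195; supply starts at P = 63.
CS = ½(195 − 107)(264) = 11616; PS = ½(107 − 63)(264) = 5808.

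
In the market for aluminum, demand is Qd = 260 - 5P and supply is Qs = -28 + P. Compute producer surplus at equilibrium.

Producer surplus = 200

Equilibrium: 260 - 5P = -28 + P gives P* = 48, Q* = 20.
Supply starts at P = 28 (where Qs = 0).
PS = ½(48 − 28)(20) = 200.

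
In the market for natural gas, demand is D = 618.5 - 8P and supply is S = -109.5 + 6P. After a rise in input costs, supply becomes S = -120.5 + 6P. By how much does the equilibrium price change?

Original equilibrium: P* = 52, Q* = 202.5.
New equilibrium: 618.5 - 8P = -120.5 + 6P, so 739 = 14P and P' = 739/14; Q' = 618.5 − 8(739/14) = 2747/14.
Change in price: 739/14 − 52 = 11/14.

ΔP = 11/14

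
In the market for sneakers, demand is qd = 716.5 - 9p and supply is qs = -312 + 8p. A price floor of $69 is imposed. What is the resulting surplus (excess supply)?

Surplus = 144.5

Equilibrium price would be p* = 60.5, so the floor at 69 binds.
At p = 69: qd = 95.5, qs = 240.
Surplus = 240 − 95.5 = 144.5.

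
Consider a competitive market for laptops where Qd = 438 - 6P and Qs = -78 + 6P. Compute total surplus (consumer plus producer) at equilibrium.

Total surplus = 5400

Equilibrium: 438 - 6P = -78 + 6P gives P* = 43, Q* = 180.
Demand choke price: P = 73; supply starts at P = 13.
CS = ½(73 − 43)(180) = 2700; PS = ½(43 − 13)(180) = 2700.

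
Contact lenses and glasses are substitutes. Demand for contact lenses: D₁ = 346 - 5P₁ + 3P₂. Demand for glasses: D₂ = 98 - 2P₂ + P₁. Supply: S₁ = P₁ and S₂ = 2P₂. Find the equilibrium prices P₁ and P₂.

Market 1: 346 - 5P₁ + 3P₂ = P₁ → 6P₁ - 3P₂ = 346.
Market 2: 4P₂ - P₁ = 98.
Eliminating P₂: 4×(1) + 3×(2) gives 21P₁ = 1678, so P₁ = 1678/21.
Back-substitute into (2): P₂ = (98 + 1×1678/21) / 4 = 934/21.

P₁ = 1678/21, P₂ = 934/21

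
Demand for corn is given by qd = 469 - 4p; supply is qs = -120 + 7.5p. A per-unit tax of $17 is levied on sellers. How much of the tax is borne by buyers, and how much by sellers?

Pre-tax equilibrium: p* = 1178/23, q* = 6075/23.
Tax on sellers shifts supply to qs = -120 + 7.5(p − 17) = -247.5 + 7.5p.
469 - 4p = -247.5 + 7.5p gives buyer price pb = 1433/23; sellers receive ps = 1433/23 − 17 = 1042/23.
New quantity: q = 469 − 4(1433/23) = 5055/23.
Buyer burden = 1433/23 − 1178/23 = 255/23; seller burden = 1178/23 − 1042/23 = 136/23.

Buyers bear 255/23, sellers bear 136/23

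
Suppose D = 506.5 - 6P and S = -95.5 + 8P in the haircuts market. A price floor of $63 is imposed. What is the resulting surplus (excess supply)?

Equilibrium price would be P* = 43, so the floor at 63 binds.
At P = 63: D = 128.5, S = 408.5.
Surplus = 408.5 − 128.5 = 280.

Surplus = 280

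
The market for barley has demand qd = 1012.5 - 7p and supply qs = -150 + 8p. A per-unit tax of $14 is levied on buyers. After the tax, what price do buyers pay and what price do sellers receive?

Buyers pay 2549/30, sellers receive 2129/30

Pre-tax equilibrium: p* = 77.5, q* = 470.
Tax on buyers shifts demand to qd = 1012.5 − 7(p + 14) = 914.5 - 7p.
914.5 - 7p = -150 + 8p gives seller price ps = 2129/30; buyers pay pb = 2129/30 + 14 = 2549/30.
New quantity: q = 1012.5 − 7(2549/30) = 6266/15.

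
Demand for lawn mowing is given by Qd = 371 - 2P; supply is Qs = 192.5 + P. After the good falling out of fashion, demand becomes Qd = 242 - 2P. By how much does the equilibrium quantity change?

ΔQ = -43

Original equilibrium: P* = 59.5, Q* = 252.
New equilibrium: 242 - 2P = 192.5 + P, so 49.5 = 3P and P' = 16.5; Q' = 242 − 2(16.5) = 209.
Change in quantity: 209 − 252 = -43.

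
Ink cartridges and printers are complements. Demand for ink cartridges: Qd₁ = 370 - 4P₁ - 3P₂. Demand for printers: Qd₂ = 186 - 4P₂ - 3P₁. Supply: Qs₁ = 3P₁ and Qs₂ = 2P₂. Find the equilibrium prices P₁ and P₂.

Market 1: 370 - 4P₁ - 3P₂ = 3P₁ → 7P₁ + 3P₂ = 370.
Market 2: 6P₂ + 3P₁ = 186.
Eliminating P₂: 6×(1) − 3×(2) gives 33P₁ = 1662, so P₁ = 554/11.
Back-substitute into (2): P₂ = (186 − 3×554/11) / 6 = 64/11.

P₁ = 554/11, P₂ = 64/11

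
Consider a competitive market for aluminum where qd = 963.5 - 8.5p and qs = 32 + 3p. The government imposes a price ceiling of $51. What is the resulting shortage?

Shortage = 345

Equilibrium price would be p* = 81, so the ceiling at 51 binds.
At p = 51: qd = 963.5 − 8.5(51) = 530, qs = 32 + 3(51) = 185.
Shortage = 530 − 185 = 345.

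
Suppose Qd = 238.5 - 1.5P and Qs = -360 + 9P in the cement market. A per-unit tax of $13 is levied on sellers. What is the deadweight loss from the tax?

Pre-tax equilibrium: P* = 57, Q* = 153.
Tax on sellers shifts supply to Qs = -360 + 9(P − 13) = -477 + 9P.
238.5 - 1.5P = -477 + 9P gives buyer price Pb = 477/7; sellers receive Ps = 477/7 − 13 = 386/7.
New quantity: Q = 238.5 − 1.5(477/7) = 954/7.
DWL = ½ × 13 × (153 − 954/7) = 1521/14.

Deadweight loss = 1521/14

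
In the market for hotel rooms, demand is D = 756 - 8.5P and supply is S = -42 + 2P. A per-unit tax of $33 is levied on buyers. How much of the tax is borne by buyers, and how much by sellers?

Buyers bear 44/7, sellers bear 187/7

Pre-tax equilibrium: P* = 76, Q* = 110.
Tax on buyers shifts demand to D = 756 − 8.5(P + 33) = 475.5 - 8.5P.
475.5 - 8.5P = -42 + 2P gives seller price Ps = 345/7; buyers pay Pb = 345/7 + 33 = 576/7.
New quantity: Q = 756 − 8.5(576/7) = 396/7.
Buyer burden = 576/7 − 76 = 44/7; seller burden = 76 − 345/7 = 187/7.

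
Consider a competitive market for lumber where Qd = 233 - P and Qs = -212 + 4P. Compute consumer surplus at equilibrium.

Equilibrium: 233 - P = -212 + 4P gives P* = 89, Q* = 144.
Demand choke price (Qd = 0): P = 233.
CS = ½(233 − 89)(144) = 10368.

Consumer surplus = 10368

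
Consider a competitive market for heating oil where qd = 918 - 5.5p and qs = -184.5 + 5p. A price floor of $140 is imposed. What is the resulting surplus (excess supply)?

Equilibrium price would be p* = 105, so the floor at 140 binds.
At p = 140: qd = 148, qs = 515.5.
Surplus = 515.5 − 148 = 367.5.

Surplus = 367.5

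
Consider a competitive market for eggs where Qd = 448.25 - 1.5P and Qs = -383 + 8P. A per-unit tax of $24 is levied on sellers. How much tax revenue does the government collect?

Pre-tax equilibrium: P* = 87.5, Q* = 317.
Tax on sellers shifts supply to Qs = -383 + 8(P − 24) = -575 + 8P.
448.25 - 1.5P = -575 + 8P gives buyer price Pb = 4093/38; sellers receive Ps = 4093/38 − 24 = 3181/38.
New quantity: Q = 448.25 − 1.5(4093/38) = 5447/19.
Revenue = 24 × 5447/19 = 130728/19.

Tax revenue = 130728/19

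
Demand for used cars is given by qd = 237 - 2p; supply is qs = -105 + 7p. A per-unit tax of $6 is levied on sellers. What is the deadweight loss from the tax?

Pre-tax equilibrium: p* = 38, q* = 161.
Tax on sellers shifts supply to qs = -105 + 7(p − 6) = -147 + 7p.
237 - 2p = -147 + 7p gives buyer price pb = 128/3; sellers receive ps = 128/3 − 6 = 110/3.
New quantity: q = 237 − 2(128/3) = 455/3.
DWL = ½ × 6 × (161 − 455/3) = 28.

Deadweight loss = 28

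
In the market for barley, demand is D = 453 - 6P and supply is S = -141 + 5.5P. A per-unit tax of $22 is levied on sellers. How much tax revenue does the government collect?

Pre-tax equilibrium: P* = 1188/23, Q* = 3291/23.
Tax on sellers shifts supply to S = -141 + 5.5(P − 22) = -262 + 5.5P.
453 - 6P = -262 + 5.5P gives buyer price Pb = 1430/23; sellers receive Ps = 1430/23 − 22 = 924/23.
New quantity: Q = 453 − 6(1430/23) = 1839/23.
Revenue = 22 × 1839/23 = 40458/23.

Tax revenue = 40458/23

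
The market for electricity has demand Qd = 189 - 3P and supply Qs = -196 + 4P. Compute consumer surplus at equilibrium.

Equilibrium: 189 - 3P = -196 + 4P gives P* = 55, Q* = 24.
Demand choke price (Qd = 0): P = 63.
CS = ½(63 − 55)(24) = 96.

Consumer surplus = 96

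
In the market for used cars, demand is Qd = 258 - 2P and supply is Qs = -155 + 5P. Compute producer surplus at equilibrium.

Equilibrium: 258 - 2P = -155 + 5P gives P* = 59, Q* = 140.
Supply starts at P = 31 (where Qs = 0).
PS = ½(59 − 31)(140) = 1960.

Producer surplus = 1960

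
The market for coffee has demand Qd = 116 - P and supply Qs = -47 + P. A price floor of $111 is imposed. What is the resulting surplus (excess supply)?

Surplus = 59

Equilibrium price would be P* = 81.5, so the floor at 111 binds.
At P = 111: Qd = 5, Qs = 64.
Surplus = 64 − 5 = 59.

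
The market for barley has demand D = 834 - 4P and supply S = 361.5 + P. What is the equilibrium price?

Set D = S: 834 - 4P = 361.5 + P.
472.5 = 5P, so P* = 94.5.
Q* = 834 − 4(94.5) = 456.

P* = 94.5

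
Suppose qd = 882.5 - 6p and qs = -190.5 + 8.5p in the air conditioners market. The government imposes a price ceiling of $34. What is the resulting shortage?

Equilibrium price would be p* = 74, so the ceiling at 34 binds.
At p = 34: qd = 882.5 − 6(34) = 678.5, qs = -190.5 + 8.5(34) = 98.5.
Shortage = 678.5 − 98.5 = 580.

Shortage = 580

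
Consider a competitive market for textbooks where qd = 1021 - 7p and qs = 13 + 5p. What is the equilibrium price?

p* = 84

Set qd = qs: 1021 - 7p = 13 + 5p.
1008 = 12p, so p* = 84.
q* = 1021 − 7(84) = 433.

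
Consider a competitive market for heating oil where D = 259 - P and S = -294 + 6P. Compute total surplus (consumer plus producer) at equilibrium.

Total surplus = 18900

Equilibrium: 259 - P = -294 + 6P gives P* = 79, Q* = 180.
Demand choke price: P = 259; supply starts at P = 49.
CS = ½(259 − 79)(180) = 16200; PS = ½(79 − 49)(180) = 2700.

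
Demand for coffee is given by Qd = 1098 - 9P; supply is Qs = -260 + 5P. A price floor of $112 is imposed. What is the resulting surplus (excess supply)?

Surplus = 210

Equilibrium price would be P* = 97, so the floor at 112 binds.
At P = 112: Qd = 90, Qs = 300.
Surplus = 300 − 90 = 210.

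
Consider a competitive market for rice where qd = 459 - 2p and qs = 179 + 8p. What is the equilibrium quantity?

q* = 403

Set qd = qs: 459 - 2p = 179 + 8p.
280 = 10p, so p* = 28.
q* = 459 − 2(28) = 403.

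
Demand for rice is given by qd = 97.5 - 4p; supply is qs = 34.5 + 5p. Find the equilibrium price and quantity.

p* = 7, q* = 69.5

Set qd = qs: 97.5 - 4p = 34.5 + 5p.
63 = 9p, so p* = 7.
q* = 97.5 − 4(7) = 69.5.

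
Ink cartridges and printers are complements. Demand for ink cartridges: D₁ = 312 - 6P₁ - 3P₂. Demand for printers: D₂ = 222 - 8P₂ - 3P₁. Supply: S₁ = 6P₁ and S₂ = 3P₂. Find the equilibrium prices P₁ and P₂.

P₁ = 922/41, P₂ = 576/41

Market 1: 312 - 6P₁ - 3P₂ = 6P₁ → 12P₁ + 3P₂ = 312.
Market 2: 11P₂ + 3P₁ = 222.
Eliminating P₂: 11×(1) − 3×(2) gives 123P₁ = 2766, so P₁ = 922/41.
Back-substitute into (2): P₂ = (222 − 3×922/41) / 11 = 576/41.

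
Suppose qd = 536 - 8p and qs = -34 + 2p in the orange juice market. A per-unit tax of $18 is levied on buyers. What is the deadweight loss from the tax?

Deadweight loss = 259.2

Pre-tax equilibrium: p* = 57, q* = 80.
Tax on buyers shifts demand to qd = 536 − 8(p + 18) = 392 - 8p.
392 - 8p = -34 + 2p gives seller price ps = 42.6; buyers pay pb = 42.6 + 18 = 60.6.
New quantity: q = 536 − 8(60.6) = 51.2.
DWL = ½ × 18 × (80 − 51.2) = 259.2.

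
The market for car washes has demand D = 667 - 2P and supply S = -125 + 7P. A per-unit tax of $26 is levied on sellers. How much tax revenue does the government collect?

Tax revenue = 105430/9

Pre-tax equilibrium: P* = 88, Q* = 491.
Tax on sellers shifts supply to S = -125 + 7(P − 26) = -307 + 7P.
667 - 2P = -307 + 7P gives buyer price Pb = 974/9; sellers receive Ps = 974/9 − 26 = 740/9.
New quantity: Q = 667 − 2(974/9) = 4055/9.
Revenue = 26 × 4055/9 = 105430/9.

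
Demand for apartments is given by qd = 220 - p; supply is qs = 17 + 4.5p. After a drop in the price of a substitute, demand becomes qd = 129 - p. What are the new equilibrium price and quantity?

Original equilibrium: p* = 406/11, q* = 2014/11.
New equilibrium: 129 - p = 17 + 4.5p, so 112 = 5.5p and p' = 224/11; q' = 129 − 1(224/11) = 1195/11.

p' = 224/11, q' = 1195/11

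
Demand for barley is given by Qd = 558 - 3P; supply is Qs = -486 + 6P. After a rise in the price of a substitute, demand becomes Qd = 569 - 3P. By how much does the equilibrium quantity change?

ΔQ = 22/3

Original equilibrium: P* = 116, Q* = 210.
New equilibrium: 569 - 3P = -486 + 6P, so 1055 = 9P and P' = 1055/9; Q' = 569 − 3(1055/9) = 652/3.
Change in quantity: 652/3 − 210 = 22/3.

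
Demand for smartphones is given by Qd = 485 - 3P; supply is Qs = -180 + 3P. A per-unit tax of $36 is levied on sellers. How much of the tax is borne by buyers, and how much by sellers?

Pre-tax equilibrium: P* = 665/6, Q* = 152.5.
Tax on sellers shifts supply to Qs = -180 + 3(P − 36) = -288 + 3P.
485 - 3P = -288 + 3P gives buyer price Pb = 773/6; sellers receive Ps = 773/6 − 36 = 557/6.
New quantity: Q = 485 − 3(773/6) = 98.5.
Buyer burden = 773/6 − 665/6 = 18; seller burden = 665/6 − 557/6 = 18.

Buyers bear $18, sellers bear $18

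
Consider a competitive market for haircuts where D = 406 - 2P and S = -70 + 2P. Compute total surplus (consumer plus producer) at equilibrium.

Equilibrium: 406 - 2P = -70 + 2P gives P* = 119, Q* = 168.
Demand choke price: P = 203; supply starts at P = 35.
CS = ½(203 − 119)(168) = 7056; PS = ½(119 − 35)(168) = 7056.

Total surplus = 14112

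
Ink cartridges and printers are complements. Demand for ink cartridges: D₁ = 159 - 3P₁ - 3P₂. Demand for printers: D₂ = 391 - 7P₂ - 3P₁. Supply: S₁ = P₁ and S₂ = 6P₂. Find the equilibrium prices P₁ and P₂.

Market 1: 159 - 3P₁ - 3P₂ = P₁ → 4P₁ + 3P₂ = 159.
Market 2: 13P₂ + 3P₁ = 391.
Eliminating P₂: 13×(1) − 3×(2) gives 43P₁ = 894, so P₁ = 894/43.
Back-substitute into (2): P₂ = (391 − 3×894/43) / 13 = 1087/43.

P₁ = 894/43, P₂ = 1087/43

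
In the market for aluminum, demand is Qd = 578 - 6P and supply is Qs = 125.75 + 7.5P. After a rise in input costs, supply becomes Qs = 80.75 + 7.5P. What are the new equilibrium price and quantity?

Original equilibrium: P* = 33.5, Q* = 377.
New equilibrium: 578 - 6P = 80.75 + 7.5P, so 497.25 = 13.5P and P' = 221/6; Q' = 578 − 6(221/6) = 357.

P' = 221/6, Q' = 357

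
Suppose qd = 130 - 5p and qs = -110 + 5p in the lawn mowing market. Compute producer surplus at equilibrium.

Equilibrium: 130 - 5p = -110 + 5p gives p* = 24, q* = 10.
Supply starts at p = 22 (where qs = 0).
PS = ½(24 − 22)(10) = 10.

Producer surplus = 10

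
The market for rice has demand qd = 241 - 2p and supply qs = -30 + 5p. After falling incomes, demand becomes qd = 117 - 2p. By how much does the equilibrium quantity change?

Δq = -620/7

Original equilibrium: p* = 271/7, q* = 1145/7.
New equilibrium: 117 - 2p = -30 + 5p, so 147 = 7p and p' = 21; q' = 117 − 2(21) = 75.
Change in quantity: 75 − 1145/7 = -620/7.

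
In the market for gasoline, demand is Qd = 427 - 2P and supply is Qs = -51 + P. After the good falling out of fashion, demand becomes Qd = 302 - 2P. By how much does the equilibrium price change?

ΔP = -125/3

Original equilibrium: P* = 478/3, Q* = 325/3.
New equilibrium: 302 - 2P = -51 + P, so 353 = 3P and P' = 353/3; Q' = 302 − 2(353/3) = 200/3.
Change in price: 353/3 − 478/3 = -125/3.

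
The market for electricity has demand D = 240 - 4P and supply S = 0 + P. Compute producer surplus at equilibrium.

Equilibrium: 240 - 4P = 0 + P gives P* = 48, Q* = 48.
Supply starts at P = 0 (where S = 0).
PS = ½(48 − 0)(48) = 1152.

Producer surplus = 1152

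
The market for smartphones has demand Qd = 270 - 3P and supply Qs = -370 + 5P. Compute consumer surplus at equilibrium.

Consumer surplus = 150

Equilibrium: 270 - 3P = -370 + 5P gives P* = 80, Q* = 30.
Demand choke price (Qd = 0): P = 90.
CS = ½(90 − 80)(30) = 150.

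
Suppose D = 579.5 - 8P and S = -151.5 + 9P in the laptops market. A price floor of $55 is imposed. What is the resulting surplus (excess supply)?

Equilibrium price would be P* = 43, so the floor at 55 binds.
At P = 55: D = 139.5, S = 343.5.
Surplus = 343.5 − 139.5 = 204.

Surplus = 204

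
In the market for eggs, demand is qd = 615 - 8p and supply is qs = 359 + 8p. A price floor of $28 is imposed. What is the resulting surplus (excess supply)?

Surplus = 192

Equilibrium price would be p* = 16, so the floor at 28 binds.
At p = 28: qd = 391, qs = 583.
Surplus = 583 − 391 = 192.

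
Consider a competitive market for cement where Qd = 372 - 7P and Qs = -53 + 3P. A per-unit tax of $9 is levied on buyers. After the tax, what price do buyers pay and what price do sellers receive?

Buyers pay $45.2, sellers receive $36.2

Pre-tax equilibrium: P* = 42.5, Q* = 74.5.
Tax on buyers shifts demand to Qd = 372 − 7(P + 9) = 309 - 7P.
309 - 7P = -53 + 3P gives seller price Ps = 36.2; buyers pay Pb = 36.2 + 9 = 45.2.
New quantity: Q = 372 − 7(45.2) = 55.6.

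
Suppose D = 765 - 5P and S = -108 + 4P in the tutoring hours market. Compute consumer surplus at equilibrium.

Equilibrium: 765 - 5P = -108 + 4P gives P* = 97, Q* = 280.
Demand choke price (D = 0): P = 153.
CS = ½(153 − 97)(280) = 7840.

Consumer surplus = 7840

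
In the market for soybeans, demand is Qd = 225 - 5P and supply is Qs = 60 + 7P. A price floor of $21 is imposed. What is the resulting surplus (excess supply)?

Surplus = 87

Equilibrium price would be P* = 13.75, so the floor at 21 binds.
At P = 21: Qd = 120, Qs = 207.
Surplus = 207 − 120 = 87.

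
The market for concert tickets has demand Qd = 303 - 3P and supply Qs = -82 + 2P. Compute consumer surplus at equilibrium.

Consumer surplus = 864

Equilibrium: 303 - 3P = -82 + 2P gives P* = 77, Q* = 72.
Demand choke price (Qd = 0): P = 101.
CS = ½(101 − 77)(72) = 864.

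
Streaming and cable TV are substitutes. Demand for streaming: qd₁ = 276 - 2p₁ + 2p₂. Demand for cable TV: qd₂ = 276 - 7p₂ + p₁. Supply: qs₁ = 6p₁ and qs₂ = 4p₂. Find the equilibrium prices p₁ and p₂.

p₁ = 1794/43, p₂ = 1242/43

Market 1: 276 - 2p₁ + 2p₂ = 6p₁ → 8p₁ - 2p₂ = 276.
Market 2: 11p₂ - p₁ = 276.
Eliminating p₂: 11×(1) + 2×(2) gives 86p₁ = 3588, so p₁ = 1794/43.
Back-substitute into (2): p₂ = (276 + 1×1794/43) / 11 = 1242/43.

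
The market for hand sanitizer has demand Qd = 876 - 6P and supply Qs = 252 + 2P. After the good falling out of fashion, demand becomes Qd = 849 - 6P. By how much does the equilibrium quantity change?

ΔQ = -6.75

Original equilibrium: P* = 78, Q* = 408.
New equilibrium: 849 - 6P = 252 + 2P, so 597 = 8P and P' = 74.625; Q' = 849 − 6(74.625) = 401.25.
Change in quantity: 401.25 − 408 = -6.75.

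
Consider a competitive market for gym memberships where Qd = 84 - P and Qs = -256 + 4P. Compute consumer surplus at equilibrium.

Equilibrium: 84 - P = -256 + 4P gives P* = 68, Q* = 16.
Demand choke price (Qd = 0): P = 84.
CS = ½(84 − 68)(16) = 128.

Consumer surplus = 128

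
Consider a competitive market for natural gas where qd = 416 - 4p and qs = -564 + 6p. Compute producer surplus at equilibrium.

Equilibrium: 416 - 4p = -564 + 6p gives p* = 98, q* = 24.
Supply starts at p = 94 (where qs = 0).
PS = ½(98 − 94)(24) = 48.

Producer surplus = 48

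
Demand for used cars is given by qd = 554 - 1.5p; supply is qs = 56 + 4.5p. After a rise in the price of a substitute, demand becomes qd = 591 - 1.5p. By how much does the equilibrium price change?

Original equilibrium: p* = 83, q* = 429.5.
New equilibrium: 591 - 1.5p = 56 + 4.5p, so 535 = 6p and p' = 535/6; q' = 591 − 1.5(535/6) = 457.25.
Change in price: 535/6 − 83 = 37/6.

Δp = 37/6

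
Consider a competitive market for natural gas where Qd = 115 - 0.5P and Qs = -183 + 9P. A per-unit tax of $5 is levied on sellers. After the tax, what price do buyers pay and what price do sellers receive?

Pre-tax equilibrium: P* = 596/19, Q* = 1887/19.
Tax on sellers shifts supply to Qs = -183 + 9(P − 5) = -228 + 9P.
115 - 0.5P = -228 + 9P gives buyer price Pb = 686/19; sellers receive Ps = 686/19 − 5 = 591/19.
New quantity: Q = 115 − 0.5(686/19) = 1842/19.

Buyers pay 686/19, sellers receive 591/19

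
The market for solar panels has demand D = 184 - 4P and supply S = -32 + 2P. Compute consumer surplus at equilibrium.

Equilibrium: 184 - 4P = -32 + 2P gives P* = 36, Q* = 40.
Demand choke price (D = 0): P = 46.
CS = ½(46 − 36)(40) = 200.

Consumer surplus = 200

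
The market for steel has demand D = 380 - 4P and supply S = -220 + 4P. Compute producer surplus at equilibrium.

Producer surplus = 800

Equilibrium: 380 - 4P = -220 + 4P gives P* = 75, Q* = 80.
Supply starts at P = 55 (where S = 0).
PS = ½(75 − 55)(80) = 800.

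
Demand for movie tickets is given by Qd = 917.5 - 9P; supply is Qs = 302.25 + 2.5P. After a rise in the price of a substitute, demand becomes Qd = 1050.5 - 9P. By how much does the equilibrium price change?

Original equilibrium: P* = 53.5, Q* = 436.
New equilibrium: 1050.5 - 9P = 302.25 + 2.5P, so 748.25 = 11.5P and P' = 2993/46; Q' = 1050.5 − 9(2993/46) = 10693/23.
Change in price: 2993/46 − 53.5 = 266/23.

ΔP = 266/23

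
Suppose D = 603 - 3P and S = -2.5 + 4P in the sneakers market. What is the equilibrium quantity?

Set D = S: 603 - 3P = -2.5 + 4P.
605.5 = 7P, so P* = 86.5.
Q* = 603 − 3(86.5) = 343.5.

Q* = 343.5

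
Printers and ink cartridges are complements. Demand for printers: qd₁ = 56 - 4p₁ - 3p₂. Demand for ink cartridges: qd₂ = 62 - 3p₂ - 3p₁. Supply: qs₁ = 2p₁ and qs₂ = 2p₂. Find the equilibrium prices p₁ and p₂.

p₁ = 94/21, p₂ = 68/7

Market 1: 56 - 4p₁ - 3p₂ = 2p₁ → 6p₁ + 3p₂ = 56.
Market 2: 5p₂ + 3p₁ = 62.
Eliminating p₂: 5×(1) − 3×(2) gives 21p₁ = 94, so p₁ = 94/21.
Back-substitute into (2): p₂ = (62 − 3×94/21) / 5 = 68/7.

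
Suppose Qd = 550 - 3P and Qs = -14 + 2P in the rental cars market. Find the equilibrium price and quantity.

Set Qd = Qs: 550 - 3P = -14 + 2P.
564 = 5P, so P* = 112.8.
Q* = 550 − 3(112.8) = 211.6.

P* = 112.8, Q* = 211.6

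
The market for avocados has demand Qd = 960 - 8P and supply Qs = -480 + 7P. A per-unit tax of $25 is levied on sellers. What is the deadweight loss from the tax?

Pre-tax equilibrium: P* = 96, Q* = 192.
Tax on sellers shifts supply to Qs = -480 + 7(P − 25) = -655 + 7P.
960 - 8P = -655 + 7P gives buyer price Pb = 323/3; sellers receive Ps = 323/3 − 25 = 248/3.
New quantity: Q = 960 − 8(323/3) = 296/3.
DWL = ½ × 25 × (192 − 296/3) = 3500/3.

Deadweight loss = 3500/3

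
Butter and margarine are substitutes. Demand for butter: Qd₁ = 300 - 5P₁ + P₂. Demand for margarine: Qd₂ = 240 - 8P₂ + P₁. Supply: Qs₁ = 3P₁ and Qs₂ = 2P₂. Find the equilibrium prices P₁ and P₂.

P₁ = 3240/79, P₂ = 2220/79

Market 1: 300 - 5P₁ + P₂ = 3P₁ → 8P₁ - P₂ = 300.
Market 2: 10P₂ - P₁ = 240.
Eliminating P₂: 10×(1) + 1×(2) gives 79P₁ = 3240, so P₁ = 3240/79.
Back-substitute into (2): P₂ = (240 + 1×3240/79) / 10 = 2220/79.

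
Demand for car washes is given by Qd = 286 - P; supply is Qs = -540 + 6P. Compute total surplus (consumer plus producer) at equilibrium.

Total surplus = 16464

Equilibrium: 286 - P = -540 + 6P gives P* = 118, Q* = 168.
Demand choke price: P = 286; supply starts at P = 90.
CS = ½(286 − 118)(168) = 14112; PS = ½(118 − 90)(168) = 2352.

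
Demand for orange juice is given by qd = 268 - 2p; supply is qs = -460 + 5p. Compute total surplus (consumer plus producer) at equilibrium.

Equilibrium: 268 - 2p = -460 + 5p gives p* = 104, q* = 60.
Demand choke price: p = 134; supply starts at p = 92.
CS = ½(134 − 104)(60) = 900; PS = ½(104 − 92)(60) = 360.

Total surplus = 1260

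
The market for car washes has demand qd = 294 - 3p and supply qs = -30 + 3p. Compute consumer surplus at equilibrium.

Equilibrium: 294 - 3p = -30 + 3p gives p* = 54, q* = 132.
Demand choke price (qd = 0): p = 98.
CS = ½(98 − 54)(132) = 2904.

Consumer surplus = 2904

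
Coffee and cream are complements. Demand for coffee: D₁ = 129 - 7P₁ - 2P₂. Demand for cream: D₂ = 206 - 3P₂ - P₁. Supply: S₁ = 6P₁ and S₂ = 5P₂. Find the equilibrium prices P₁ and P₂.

P₁ = 310/51, P₂ = 2549/102

Market 1: 129 - 7P₁ - 2P₂ = 6P₁ → 13P₁ + 2P₂ = 129.
Market 2: 8P₂ + P₁ = 206.
Eliminating P₂: 8×(1) − 2×(2) gives 102P₁ = 620, so P₁ = 310/51.
Back-substitute into (2): P₂ = (206 − 1×310/51) / 8 = 2549/102.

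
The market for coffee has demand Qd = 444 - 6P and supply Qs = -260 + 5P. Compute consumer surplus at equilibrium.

Consumer surplus = 300

Equilibrium: 444 - 6P = -260 + 5P gives P* = 64, Q* = 60.
Demand choke price (Qd = 0): P = 74.
CS = ½(74 − 64)(60) = 300.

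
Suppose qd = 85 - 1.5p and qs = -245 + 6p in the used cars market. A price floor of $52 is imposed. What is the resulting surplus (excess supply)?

Equilibrium price would be p* = 44, so the floor at 52 binds.
At p = 52: qd = 7, qs = 67.
Surplus = 67 − 7 = 60.

Surplus = 60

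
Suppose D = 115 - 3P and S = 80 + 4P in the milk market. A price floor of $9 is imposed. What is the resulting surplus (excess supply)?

Surplus = 28

Equilibrium price would be P* = 5, so the floor at 9 binds.
At P = 9: D = 88, S = 116.
Surplus = 116 − 88 = 28.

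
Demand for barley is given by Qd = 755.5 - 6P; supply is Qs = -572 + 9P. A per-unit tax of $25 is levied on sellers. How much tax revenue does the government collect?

Pre-tax equilibrium: P* = 88.5, Q* = 224.5.
Tax on sellers shifts supply to Qs = -572 + 9(P − 25) = -797 + 9P.
755.5 - 6P = -797 + 9P gives buyer price Pb = 103.5; sellers receive Ps = 103.5 − 25 = 78.5.
New quantity: Q = 755.5 − 6(103.5) = 134.5.
Revenue = 25 × 134.5 = 3362.5.

Tax revenue = 3362.5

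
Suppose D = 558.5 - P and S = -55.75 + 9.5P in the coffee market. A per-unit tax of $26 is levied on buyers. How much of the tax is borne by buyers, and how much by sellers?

Pre-tax equilibrium: P* = 58.5, Q* = 500.
Tax on buyers shifts demand to D = 558.5 − 1(P + 26) = 532.5 - P.
532.5 - P = -55.75 + 9.5P gives seller price Ps = 2353/42; buyers pay Pb = 2353/42 + 26 = 3445/42.
New quantity: Q = 558.5 − 1(3445/42) = 10006/21.
Buyer burden = 3445/42 − 58.5 = 494/21; seller burden = 58.5 − 2353/42 = 52/21.

Buyers bear 494/21, sellers bear 52/21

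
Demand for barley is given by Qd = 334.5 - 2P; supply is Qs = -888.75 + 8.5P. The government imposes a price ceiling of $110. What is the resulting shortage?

Equilibrium price would be P* = 116.5, so the ceiling at 110 binds.
At P = 110: Qd = 334.5 − 2(110) = 114.5, Qs = -888.75 + 8.5(110) = 46.25.
Shortage = 114.5 − 46.25 = 68.25.

Shortage = 68.25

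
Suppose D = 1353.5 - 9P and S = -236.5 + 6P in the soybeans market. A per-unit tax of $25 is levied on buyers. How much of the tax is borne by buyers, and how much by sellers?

Buyers bear $10, sellers bear $15

Pre-tax equilibrium: P* = 106, Q* = 399.5.
Tax on buyers shifts demand to D = 1353.5 − 9(P + 25) = 1128.5 - 9P.
1128.5 - 9P = -236.5 + 6P gives seller price Ps = 91; buyers pay Pb = 91 + 25 = 116.
New quantity: Q = 1353.5 − 9(116) = 309.5.
Buyer burden = 116 − 106 = 10; seller burden = 106 − 91 = 15.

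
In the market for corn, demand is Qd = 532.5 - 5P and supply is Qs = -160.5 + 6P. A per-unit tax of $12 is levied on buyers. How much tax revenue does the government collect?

Tax revenue = 24390/11

Pre-tax equilibrium: P* = 63, Q* = 217.5.
Tax on buyers shifts demand to Qd = 532.5 − 5(P + 12) = 472.5 - 5P.
472.5 - 5P = -160.5 + 6P gives seller price Ps = 633/11; buyers pay Pb = 633/11 + 12 = 765/11.
New quantity: Q = 532.5 − 5(765/11) = 4065/22.
Revenue = 12 × 4065/22 = 24390/11.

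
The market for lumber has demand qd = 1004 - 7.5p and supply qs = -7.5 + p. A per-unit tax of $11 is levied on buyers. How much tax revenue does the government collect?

Tax revenue = 38071/34

Pre-tax equilibrium: p* = 119, q* = 111.5.
Tax on buyers shifts demand to qd = 1004 − 7.5(p + 11) = 921.5 - 7.5p.
921.5 - 7.5p = -7.5 + p gives seller price ps = 1858/17; buyers pay pb = 1858/17 + 11 = 2045/17.
New quantity: q = 1004 − 7.5(2045/17) = 3461/34.
Revenue = 11 × 3461/34 = 38071/34.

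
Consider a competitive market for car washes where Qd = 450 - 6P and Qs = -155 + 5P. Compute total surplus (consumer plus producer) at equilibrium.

Total surplus = 2640

Equilibrium: 450 - 6P = -155 + 5P gives P* = 55, Q* = 120.
Demand choke price: P = 75; supply starts at P = 31.
CS = ½(75 − 55)(120) = 1200; PS = ½(55 − 31)(120) = 1440.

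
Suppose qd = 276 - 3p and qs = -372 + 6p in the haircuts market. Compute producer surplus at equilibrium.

Producer surplus = 300

Equilibrium: 276 - 3p = -372 + 6p gives p* = 72, q* = 60.
Supply starts at p = 62 (where qs = 0).
PS = ½(72 − 62)(60) = 300.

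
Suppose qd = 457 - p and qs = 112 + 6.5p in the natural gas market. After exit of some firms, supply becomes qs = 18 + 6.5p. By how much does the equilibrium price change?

Δp = 188/15

Original equilibrium: p* = 46, q* = 411.
New equilibrium: 457 - p = 18 + 6.5p, so 439 = 7.5p and p' = 878/15; q' = 457 − 1(878/15) = 5977/15.
Change in price: 878/15 − 46 = 188/15.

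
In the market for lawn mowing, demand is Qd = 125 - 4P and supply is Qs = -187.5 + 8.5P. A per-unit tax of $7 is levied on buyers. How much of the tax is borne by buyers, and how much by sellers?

Buyers bear $4.76, sellers bear $2.24

Pre-tax equilibrium: P* = 25, Q* = 25.
Tax on buyers shifts demand to Qd = 125 − 4(P + 7) = 97 - 4P.
97 - 4P = -187.5 + 8.5P gives seller price Ps = 22.76; buyers pay Pb = 22.76 + 7 = 29.76.
New quantity: Q = 125 − 4(29.76) = 5.96.
Buyer burden = 29.76 − 25 = 4.76; seller burden = 25 − 22.76 = 2.24.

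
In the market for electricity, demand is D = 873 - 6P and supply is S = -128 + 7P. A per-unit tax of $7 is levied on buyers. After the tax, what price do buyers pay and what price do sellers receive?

Buyers pay 1050/13, sellers receive 959/13

Pre-tax equilibrium: P* = 77, Q* = 411.
Tax on buyers shifts demand to D = 873 − 6(P + 7) = 831 - 6P.
831 - 6P = -128 + 7P gives seller price Ps = 959/13; buyers pay Pb = 959/13 + 7 = 1050/13.
New quantity: Q = 873 − 6(1050/13) = 5049/13.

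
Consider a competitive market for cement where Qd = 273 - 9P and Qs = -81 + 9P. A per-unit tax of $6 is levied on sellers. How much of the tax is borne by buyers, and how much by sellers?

Buyers bear $3, sellers bear $3

Pre-tax equilibrium: P* = 59/3, Q* = 96.
Tax on sellers shifts supply to Qs = -81 + 9(P − 6) = -135 + 9P.
273 - 9P = -135 + 9P gives buyer price Pb = 68/3; sellers receive Ps = 68/3 − 6 = 50/3.
New quantity: Q = 273 − 9(68/3) = 69.
Buyer burden = 68/3 − 59/3 = 3; seller burden = 59/3 − 50/3 = 3.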